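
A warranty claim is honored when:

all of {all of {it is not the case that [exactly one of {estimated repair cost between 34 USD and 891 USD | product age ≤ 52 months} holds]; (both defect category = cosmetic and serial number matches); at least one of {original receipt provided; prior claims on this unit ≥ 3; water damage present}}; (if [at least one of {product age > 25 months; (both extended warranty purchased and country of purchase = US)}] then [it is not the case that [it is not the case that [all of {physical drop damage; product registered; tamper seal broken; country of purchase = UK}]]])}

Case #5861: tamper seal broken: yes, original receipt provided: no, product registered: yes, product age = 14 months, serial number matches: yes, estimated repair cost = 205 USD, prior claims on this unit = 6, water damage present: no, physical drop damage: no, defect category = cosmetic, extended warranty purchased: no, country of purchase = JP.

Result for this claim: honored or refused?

Honored

Atomic conditions:
  estimated repair cost between 34 USD and 891 USD: 205 in [34, 891] is true
  product age ≤ 52 months: 14 ≤ 52 is true
  defect category = cosmetic: cosmetic == cosmetic is true
  serial number matches: yes → true
  original receipt provided: no → false
  prior claims on this unit ≥ 3: 6 ≥ 3 is true
  water damage present: no → false
  product age > 25 months: 14 > 25 is false
  extended warranty purchased: no → false
  country of purchase = US: JP == US is false
  physical drop damage: no → false
  product registered: yes → true
  tamper seal broken: yes → true
  country of purchase = UK: JP == UK is false
Combine:
[1.1.1] exactly-one(true, true) = false
[1.1] NOT false = true
[1.2] true AND true = true
[1.3] false OR true OR false = true
[1] true AND true AND true = true
[2.1.2] false AND false = false
[2.1] false OR false = false
[2.2.1.1] false AND true AND true AND false = false
[2.2.1] NOT false = true
[2.2] NOT true = false
[2] false → false (antecedent false ⇒ implication holds) = true
[root] true AND true = true
Overall: true → honored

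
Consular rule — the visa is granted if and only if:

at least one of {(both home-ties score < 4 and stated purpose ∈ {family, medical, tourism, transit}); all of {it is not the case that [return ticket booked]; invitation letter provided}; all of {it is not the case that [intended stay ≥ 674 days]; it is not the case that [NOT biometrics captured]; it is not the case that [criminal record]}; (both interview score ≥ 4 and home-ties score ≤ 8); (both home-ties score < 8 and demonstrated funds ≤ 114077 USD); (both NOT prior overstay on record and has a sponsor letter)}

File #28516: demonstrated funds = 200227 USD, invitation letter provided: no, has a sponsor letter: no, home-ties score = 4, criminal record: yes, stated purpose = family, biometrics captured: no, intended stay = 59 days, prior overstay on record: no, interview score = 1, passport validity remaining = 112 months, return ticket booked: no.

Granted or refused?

Refused

Atomic conditions:
  home-ties score < 4: 4 < 4 is false
  stated purpose ∈ {family, medical, tourism, transit}: family is in the set → true
  return ticket booked: no → false
  invitation letter provided: no → false
  intended stay ≥ 674 days: 59 ≥ 674 is false
  NOT biometrics captured: no → true
  criminal record: yes → true
  interview score ≥ 4: 1 ≥ 4 is false
  home-ties score ≤ 8: 4 ≤ 8 is true
  home-ties score < 8: 4 < 8 is true
  demonstrated funds ≤ 114077 USD: 200227 ≤ 114077 is false
  NOT prior overstay on record: no → true
  has a sponsor letter: no → false
Combine:
[1] false AND true = false
[2.1] NOT false = true
[2] true AND false = false
[3.1] NOT false = true
[3.2] NOT true = false
[3.3] NOT true = false
[3] true AND false AND false = false
[4] false AND true = false
[5] true AND false = false
[6] true AND false = false
[root] false OR false OR false OR false OR false OR false = false
Overall: false → refused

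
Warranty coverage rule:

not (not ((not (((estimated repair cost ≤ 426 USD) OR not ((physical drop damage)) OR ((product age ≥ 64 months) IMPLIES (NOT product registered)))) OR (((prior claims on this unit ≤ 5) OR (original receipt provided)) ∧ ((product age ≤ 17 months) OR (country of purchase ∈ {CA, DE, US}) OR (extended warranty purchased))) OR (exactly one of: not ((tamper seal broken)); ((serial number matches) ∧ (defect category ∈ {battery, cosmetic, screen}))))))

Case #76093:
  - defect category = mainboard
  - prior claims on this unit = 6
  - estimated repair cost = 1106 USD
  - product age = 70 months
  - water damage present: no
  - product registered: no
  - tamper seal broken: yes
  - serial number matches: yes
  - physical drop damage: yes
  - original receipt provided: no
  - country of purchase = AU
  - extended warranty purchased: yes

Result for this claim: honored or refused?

Atomic conditions:
  estimated repair cost ≤ 426 USD: 1106 ≤ 426 is false
  physical drop damage: yes → true
  product age ≥ 64 months: 70 ≥ 64 is true
  NOT product registered: no → true
  prior claims on this unit ≤ 5: 6 ≤ 5 is false
  original receipt provided: no → false
  product age ≤ 17 months: 70 ≤ 17 is false
  country of purchase ∈ {CA, DE, US}: AU is not in the set → false
  extended warranty purchased: yes → true
  tamper seal broken: yes → true
  serial number matches: yes → true
  defect category ∈ {battery, cosmetic, screen}: mainboard is not in the set → false
Combine:
[1.1.1.1.2] NOT true = false
[1.1.1.1.3] true → true = true
[1.1.1.1] false OR false OR true = true
[1.1.1] NOT true = false
[1.1.2.1] false OR false = false
[1.1.2.2] false OR false OR true = true
[1.1.2] false AND true = false
[1.1.3.1] NOT true = false
[1.1.3.2] true AND false = false
[1.1.3] exactly-one(false, false) = false
[1.1] false OR false OR false = false
[1] NOT false = true
[root] NOT true = false
Overall: false → refused

Refused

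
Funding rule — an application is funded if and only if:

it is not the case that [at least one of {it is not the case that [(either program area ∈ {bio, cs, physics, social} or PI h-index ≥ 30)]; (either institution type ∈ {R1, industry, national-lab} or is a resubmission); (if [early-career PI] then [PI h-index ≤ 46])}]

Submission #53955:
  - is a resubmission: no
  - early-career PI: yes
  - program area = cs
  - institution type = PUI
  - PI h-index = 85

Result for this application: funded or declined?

Funded

Atomic conditions:
  program area ∈ {bio, cs, physics, social}: cs is in the set → true
  PI h-index ≥ 30: 85 ≥ 30 is true
  institution type ∈ {R1, industry, national-lab}: PUI is not in the set → false
  is a resubmission: no → false
  early-career PI: yes → true
  PI h-index ≤ 46: 85 ≤ 46 is false
Combine:
[1.1.1] true OR true = true
[1.1] NOT true = false
[1.2] false OR false = false
[1.3] true → false = false
[1] false OR false OR false = false
[root] NOT false = true
Overall: true → funded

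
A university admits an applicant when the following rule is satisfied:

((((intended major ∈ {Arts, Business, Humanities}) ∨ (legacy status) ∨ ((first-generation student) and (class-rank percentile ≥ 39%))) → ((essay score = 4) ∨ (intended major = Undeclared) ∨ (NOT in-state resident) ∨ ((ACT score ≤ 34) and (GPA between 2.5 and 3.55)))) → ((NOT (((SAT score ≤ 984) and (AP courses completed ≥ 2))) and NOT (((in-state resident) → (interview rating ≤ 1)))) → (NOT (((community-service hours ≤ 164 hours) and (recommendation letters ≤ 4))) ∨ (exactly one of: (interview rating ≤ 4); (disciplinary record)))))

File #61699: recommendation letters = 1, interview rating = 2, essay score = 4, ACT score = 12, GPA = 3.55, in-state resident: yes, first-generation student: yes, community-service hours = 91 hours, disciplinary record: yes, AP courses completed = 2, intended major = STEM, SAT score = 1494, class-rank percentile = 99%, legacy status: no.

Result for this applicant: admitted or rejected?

Atomic conditions:
  intended major ∈ {Arts, Business, Humanities}: STEM is not in the set → false
  legacy status: no → false
  first-generation student: yes → true
  class-rank percentile ≥ 39%: 99 ≥ 39 is true
  essay score = 4: 4 == 4 is true
  intended major = Undeclared: STEM == Undeclared is false
  NOT in-state resident: yes → false
  ACT score ≤ 34: 12 ≤ 34 is true
  GPA between 2.5 and 3.55: 3.55 in [2.5, 3.55] is true
  SAT score ≤ 984: 1494 ≤ 984 is false
  AP courses completed ≥ 2: 2 ≥ 2 is true
  in-state resident: yes → true
  interview rating ≤ 1: 2 ≤ 1 is false
  community-service hours ≤ 164 hours: 91 ≤ 164 is true
  recommendation letters ≤ 4: 1 ≤ 4 is true
  interview rating ≤ 4: 2 ≤ 4 is true
  disciplinary record: yes → true
Combine:
[1.1.3] true AND true = true
[1.1] false OR false OR true = true
[1.2.4] true AND true = true
[1.2] true OR false OR false OR true = true
[1] true → true = true
[2.1.1.1] false AND true = false
[2.1.1] NOT false = true
[2.1.2.1] true → false = false
[2.1.2] NOT false = true
[2.1] true AND true = true
[2.2.1.1] true AND true = true
[2.2.1] NOT true = false
[2.2.2] exactly-one(true, true) = false
[2.2] false OR false = false
[2] true → false = false
[root] true → false = false
Overall: false → rejected

Rejected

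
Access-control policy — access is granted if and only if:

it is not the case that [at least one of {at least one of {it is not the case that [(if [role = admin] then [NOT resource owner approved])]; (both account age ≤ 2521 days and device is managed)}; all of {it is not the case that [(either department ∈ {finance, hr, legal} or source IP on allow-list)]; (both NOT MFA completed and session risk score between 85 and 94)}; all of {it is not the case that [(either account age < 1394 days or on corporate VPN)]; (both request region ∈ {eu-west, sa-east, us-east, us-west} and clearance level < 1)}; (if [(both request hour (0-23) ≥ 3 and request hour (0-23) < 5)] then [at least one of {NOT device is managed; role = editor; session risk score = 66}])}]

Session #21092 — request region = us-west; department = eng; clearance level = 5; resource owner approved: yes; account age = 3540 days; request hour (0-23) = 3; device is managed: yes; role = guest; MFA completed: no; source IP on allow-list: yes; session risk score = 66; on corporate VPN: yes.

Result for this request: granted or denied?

Atomic conditions:
  role = admin: guest == admin is false
  NOT resource owner approved: yes → false
  account age ≤ 2521 days: 3540 ≤ 2521 is false
  device is managed: yes → true
  department ∈ {finance, hr, legal}: eng is not in the set → false
  source IP on allow-list: yes → true
  NOT MFA completed: no → true
  session risk score between 85 and 94: 66 in [85, 94] is false
  account age < 1394 days: 3540 < 1394 is false
  on corporate VPN: yes → true
  request region ∈ {eu-west, sa-east, us-east, us-west}: us-west is in the set → true
  clearance level < 1: 5 < 1 is false
  request hour (0-23) ≥ 3: 3 ≥ 3 is true
  request hour (0-23) < 5: 3 < 5 is true
  NOT device is managed: yes → false
  role = editor: guest == editor is false
  session risk score = 66: 66 == 66 is true
Combine:
[1.1.1.1] false → false (antecedent false ⇒ implication holds) = true
[1.1.1] NOT true = false
[1.1.2] false AND true = false
[1.1] false OR false = false
[1.2.1.1] false OR true = true
[1.2.1] NOT true = false
[1.2.2] true AND false = false
[1.2] false AND false = false
[1.3.1.1] false OR true = true
[1.3.1] NOT true = false
[1.3.2] true AND false = false
[1.3] false AND false = false
[1.4.1] true AND true = true
[1.4.2] false OR false OR true = true
[1.4] true → true = true
[1] false OR false OR false OR true = true
[root] NOT true = false
Overall: false → denied

Denied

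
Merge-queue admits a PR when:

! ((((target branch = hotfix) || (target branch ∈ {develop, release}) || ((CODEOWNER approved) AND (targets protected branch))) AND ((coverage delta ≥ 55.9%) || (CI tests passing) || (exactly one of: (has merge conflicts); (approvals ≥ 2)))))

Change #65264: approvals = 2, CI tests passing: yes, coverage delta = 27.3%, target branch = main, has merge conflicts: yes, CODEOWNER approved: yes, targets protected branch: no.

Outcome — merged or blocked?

Merged

Atomic conditions:
  target branch = hotfix: main == hotfix is false
  target branch ∈ {develop, release}: main is not in the set → false
  CODEOWNER approved: yes → true
  targets protected branch: no → false
  coverage delta ≥ 55.9%: 27.3 ≥ 55.9 is false
  CI tests passing: yes → true
  has merge conflicts: yes → true
  approvals ≥ 2: 2 ≥ 2 is true
Combine:
[1.1.3] true AND false = false
[1.1] false OR false OR false = false
[1.2.3] exactly-one(true, true) = false
[1.2] false OR true OR false = true
[1] false AND true = false
[root] NOT false = true
Overall: true → merged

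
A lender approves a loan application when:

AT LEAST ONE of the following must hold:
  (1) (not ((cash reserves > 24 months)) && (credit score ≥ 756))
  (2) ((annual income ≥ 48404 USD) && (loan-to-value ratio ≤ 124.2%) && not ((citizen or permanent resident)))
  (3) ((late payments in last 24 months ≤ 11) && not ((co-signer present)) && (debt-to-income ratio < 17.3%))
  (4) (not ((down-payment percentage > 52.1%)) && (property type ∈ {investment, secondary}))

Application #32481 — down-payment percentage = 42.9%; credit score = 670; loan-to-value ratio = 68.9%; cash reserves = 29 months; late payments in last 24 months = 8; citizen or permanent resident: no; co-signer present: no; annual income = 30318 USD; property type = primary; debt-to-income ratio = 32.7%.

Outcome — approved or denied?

Denied

Atomic conditions:
  cash reserves > 24 months: 29 > 24 is true
  credit score ≥ 756: 670 ≥ 756 is false
  annual income ≥ 48404 USD: 30318 ≥ 48404 is false
  loan-to-value ratio ≤ 124.2%: 68.9 ≤ 124.2 is true
  citizen or permanent resident: no → false
  late payments in last 24 months ≤ 11: 8 ≤ 11 is true
  co-signer present: no → false
  debt-to-income ratio < 17.3%: 32.7 < 17.3 is false
  down-payment percentage > 52.1%: 42.9 > 52.1 is false
  property type ∈ {investment, secondary}: primary is not in the set → false
Combine:
[1.1] NOT true = false
[1] false AND false = false
[2.3] NOT false = true
[2] false AND true AND true = false
[3.2] NOT false = true
[3] true AND true AND false = false
[4.1] NOT false = true
[4] true AND false = false
[root] false OR false OR false OR false = false
Overall: false → denied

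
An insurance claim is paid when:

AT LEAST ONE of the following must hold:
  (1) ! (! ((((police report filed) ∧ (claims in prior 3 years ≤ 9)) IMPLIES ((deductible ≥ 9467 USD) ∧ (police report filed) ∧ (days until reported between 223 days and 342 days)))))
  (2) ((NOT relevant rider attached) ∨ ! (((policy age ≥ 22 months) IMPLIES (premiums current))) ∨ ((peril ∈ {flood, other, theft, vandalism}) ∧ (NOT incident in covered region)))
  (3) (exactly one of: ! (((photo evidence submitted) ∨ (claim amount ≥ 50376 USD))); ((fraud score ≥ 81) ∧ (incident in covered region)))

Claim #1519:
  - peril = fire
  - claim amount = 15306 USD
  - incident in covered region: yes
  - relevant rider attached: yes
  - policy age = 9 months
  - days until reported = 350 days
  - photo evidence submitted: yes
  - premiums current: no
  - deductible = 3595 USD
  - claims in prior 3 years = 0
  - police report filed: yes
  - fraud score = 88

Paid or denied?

Atomic conditions:
  police report filed: yes → true
  claims in prior 3 years ≤ 9: 0 ≤ 9 is true
  deductible ≥ 9467 USD: 3595 ≥ 9467 is false
  days until reported between 223 days and 342 days: 350 in [223, 342] is false
  NOT relevant rider attached: yes → false
  policy age ≥ 22 months: 9 ≥ 22 is false
  premiums current: no → false
  peril ∈ {flood, other, theft, vandalism}: fire is not in the set → false
  NOT incident in covered region: yes → false
  photo evidence submitted: yes → true
  claim amount ≥ 50376 USD: 15306 ≥ 50376 is false
  fraud score ≥ 81: 88 ≥ 81 is true
  incident in covered region: yes → true
Combine:
[1.1.1.1] true AND true = true
[1.1.1.2] false AND true AND false = false
[1.1.1] true → false = false
[1.1] NOT false = true
[1] NOT true = false
[2.2.1] false → false (antecedent false ⇒ implication holds) = true
[2.2] NOT true = false
[2.3] false AND false = false
[2] false OR false OR false = false
[3.1.1] true OR false = true
[3.1] NOT true = false
[3.2] true AND true = true
[3] exactly-one(false, true) = true
[root] false OR false OR true = true
Overall: true → paid

Paid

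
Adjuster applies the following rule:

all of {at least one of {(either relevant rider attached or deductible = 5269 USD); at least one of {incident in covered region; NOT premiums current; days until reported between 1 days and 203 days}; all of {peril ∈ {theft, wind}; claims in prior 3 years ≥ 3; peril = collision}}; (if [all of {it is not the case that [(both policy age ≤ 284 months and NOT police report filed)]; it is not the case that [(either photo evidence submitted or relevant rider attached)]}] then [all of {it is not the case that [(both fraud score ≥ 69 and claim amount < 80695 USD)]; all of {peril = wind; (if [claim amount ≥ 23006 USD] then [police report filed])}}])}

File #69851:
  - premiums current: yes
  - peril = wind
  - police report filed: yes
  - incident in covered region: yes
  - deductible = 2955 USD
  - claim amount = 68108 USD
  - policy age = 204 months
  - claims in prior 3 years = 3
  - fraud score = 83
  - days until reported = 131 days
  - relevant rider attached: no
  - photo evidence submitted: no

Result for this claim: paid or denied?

Atomic conditions:
  relevant rider attached: no → false
  deductible = 5269 USD: 2955 == 5269 is false
  incident in covered region: yes → true
  NOT premiums current: yes → false
  days until reported between 1 days and 203 days: 131 in [1, 203] is true
  peril ∈ {theft, wind}: wind is in the set → true
  claims in prior 3 years ≥ 3: 3 ≥ 3 is true
  peril = collision: wind == collision is false
  policy age ≤ 284 months: 204 ≤ 284 is true
  NOT police report filed: yes → false
  photo evidence submitted: no → false
  fraud score ≥ 69: 83 ≥ 69 is true
  claim amount < 80695 USD: 68108 < 80695 is true
  peril = wind: wind == wind is true
  claim amount ≥ 23006 USD: 68108 ≥ 23006 is true
  police report filed: yes → true
Combine:
[1.1] false OR false = false
[1.2] true OR false OR true = true
[1.3] true AND true AND false = false
[1] false OR true OR false = true
[2.1.1.1] true AND false = false
[2.1.1] NOT false = true
[2.1.2.1] false OR false = false
[2.1.2] NOT false = true
[2.1] true AND true = true
[2.2.1.1] true AND true = true
[2.2.1] NOT true = false
[2.2.2.2] true → true = true
[2.2.2] true AND true = true
[2.2] false AND true = false
[2] true → false = false
[root] true AND false = false
Overall: false → denied

Denied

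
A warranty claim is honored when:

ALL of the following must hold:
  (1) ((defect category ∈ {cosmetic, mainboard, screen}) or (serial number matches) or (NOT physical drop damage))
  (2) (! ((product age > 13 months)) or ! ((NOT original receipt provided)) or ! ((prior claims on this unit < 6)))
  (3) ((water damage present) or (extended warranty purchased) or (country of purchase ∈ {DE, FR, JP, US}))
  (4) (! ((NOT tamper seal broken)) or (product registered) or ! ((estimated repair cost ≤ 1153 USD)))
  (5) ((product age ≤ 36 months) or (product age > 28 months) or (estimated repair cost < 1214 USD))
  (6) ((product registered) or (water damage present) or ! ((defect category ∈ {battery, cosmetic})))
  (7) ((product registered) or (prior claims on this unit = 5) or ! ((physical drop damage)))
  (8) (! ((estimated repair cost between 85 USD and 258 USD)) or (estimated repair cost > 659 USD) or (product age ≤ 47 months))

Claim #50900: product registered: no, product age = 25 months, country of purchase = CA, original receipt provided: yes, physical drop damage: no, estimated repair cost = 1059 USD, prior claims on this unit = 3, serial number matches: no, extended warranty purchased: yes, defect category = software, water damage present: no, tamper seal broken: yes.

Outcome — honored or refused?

Atomic conditions:
  defect category ∈ {cosmetic, mainboard, screen}: software is not in the set → false
  serial number matches: no → false
  NOT physical drop damage: no → true
  product age > 13 months: 25 > 13 is true
  NOT original receipt provided: yes → false
  prior claims on this unit < 6: 3 < 6 is true
  water damage present: no → false
  extended warranty purchased: yes → true
  country of purchase ∈ {DE, FR, JP, US}: CA is not in the set → false
  NOT tamper seal broken: yes → false
  product registered: no → false
  estimated repair cost ≤ 1153 USD: 1059 ≤ 1153 is true
  product age ≤ 36 months: 25 ≤ 36 is true
  product age > 28 months: 25 > 28 is false
  estimated repair cost < 1214 USD: 1059 < 1214 is true
  defect category ∈ {battery, cosmetic}: software is not in the set → false
  prior claims on this unit = 5: 3 == 5 is false
  physical drop damage: no → false
  estimated repair cost between 85 USD and 258 USD: 1059 in [85, 258] is false
  estimated repair cost > 659 USD: 1059 > 659 is true
  product age ≤ 47 months: 25 ≤ 47 is true
Combine:
[1] false OR false OR true = true
[2.1] NOT true = false
[2.2] NOT false = true
[2.3] NOT true = false
[2] false OR true OR false = true
[3] false OR true OR false = true
[4.1] NOT false = true
[4.3] NOT true = false
[4] true OR false OR false = true
[5] true OR false OR true = true
[6.3] NOT false = true
[6] false OR false OR true = true
[7.3] NOT false = true
[7] false OR false OR true = true
[8.1] NOT false = true
[8] true OR true OR true = true
[root] true AND true AND true AND true AND true AND true AND true AND true = true
Overall: true → honored

Honored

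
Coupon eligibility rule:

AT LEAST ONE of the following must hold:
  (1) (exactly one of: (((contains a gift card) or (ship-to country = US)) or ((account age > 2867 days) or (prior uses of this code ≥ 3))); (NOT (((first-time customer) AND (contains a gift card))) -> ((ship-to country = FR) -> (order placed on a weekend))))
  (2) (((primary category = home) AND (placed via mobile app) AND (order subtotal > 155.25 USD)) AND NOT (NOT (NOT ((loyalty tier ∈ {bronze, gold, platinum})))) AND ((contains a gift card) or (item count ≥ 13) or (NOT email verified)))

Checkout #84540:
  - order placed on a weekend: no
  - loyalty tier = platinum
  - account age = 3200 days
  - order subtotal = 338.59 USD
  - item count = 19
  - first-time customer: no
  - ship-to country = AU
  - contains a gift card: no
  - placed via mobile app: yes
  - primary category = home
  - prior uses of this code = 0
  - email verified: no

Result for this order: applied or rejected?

Atomic conditions:
  contains a gift card: no → false
  ship-to country = US: AU == US is false
  account age > 2867 days: 3200 > 2867 is true
  prior uses of this code ≥ 3: 0 ≥ 3 is false
  first-time customer: no → false
  ship-to country = FR: AU == FR is false
  order placed on a weekend: no → false
  primary category = home: home == home is true
  placed via mobile app: yes → true
  order subtotal > 155.25 USD: 338.59 > 155.25 is true
  loyalty tier ∈ {bronze, gold, platinum}: platinum is in the set → true
  item count ≥ 13: 19 ≥ 13 is true
  NOT email verified: no → true
Combine:
[1.1.1] false OR false = false
[1.1.2] true OR false = true
[1.1] false OR true = true
[1.2.1.1] false AND false = false
[1.2.1] NOT false = true
[1.2.2] false → false (antecedent false ⇒ implication holds) = true
[1.2] true → true = true
[1] exactly-one(true, true) = false
[2.1] true AND true AND true = true
[2.2.1.1] NOT true = false
[2.2.1] NOT false = true
[2.2] NOT true = false
[2.3] false OR true OR true = true
[2] true AND false AND true = false
[root] false OR false = false
Overall: false → rejected

Rejected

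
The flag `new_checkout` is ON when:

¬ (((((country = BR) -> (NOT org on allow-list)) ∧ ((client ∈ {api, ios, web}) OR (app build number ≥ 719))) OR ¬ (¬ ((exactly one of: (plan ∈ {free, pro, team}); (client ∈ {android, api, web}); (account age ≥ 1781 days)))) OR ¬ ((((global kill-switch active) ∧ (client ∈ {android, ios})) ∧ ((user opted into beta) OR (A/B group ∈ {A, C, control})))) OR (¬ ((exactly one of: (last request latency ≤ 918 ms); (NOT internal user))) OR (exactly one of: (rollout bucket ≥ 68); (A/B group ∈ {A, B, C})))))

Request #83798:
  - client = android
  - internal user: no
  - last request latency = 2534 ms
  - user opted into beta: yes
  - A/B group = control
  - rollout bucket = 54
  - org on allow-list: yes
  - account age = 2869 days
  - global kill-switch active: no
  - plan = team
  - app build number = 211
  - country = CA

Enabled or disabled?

Atomic conditions:
  country = BR: CA == BR is false
  NOT org on allow-list: yes → false
  client ∈ {api, ios, web}: android is not in the set → false
  app build number ≥ 719: 211 ≥ 719 is false
  plan ∈ {free, pro, team}: team is in the set → true
  client ∈ {android, api, web}: android is in the set → true
  account age ≥ 1781 days: 2869 ≥ 1781 is true
  global kill-switch active: no → false
  client ∈ {android, ios}: android is in the set → true
  user opted into beta: yes → true
  A/B group ∈ {A, C, control}: control is in the set → true
  last request latency ≤ 918 ms: 2534 ≤ 918 is false
  NOT internal user: no → true
  rollout bucket ≥ 68: 54 ≥ 68 is false
  A/B group ∈ {A, B, C}: control is not in the set → false
Combine:
[1.1.1] false → false (antecedent false ⇒ implication holds) = true
[1.1.2] false OR false = false
[1.1] true AND false = false
[1.2.1.1] exactly-one(true, true, true) = false
[1.2.1] NOT false = true
[1.2] NOT true = false
[1.3.1.1] false AND true = false
[1.3.1.2] true OR true = true
[1.3.1] false AND true = false
[1.3] NOT false = true
[1.4.1.1] exactly-one(false, true) = true
[1.4.1] NOT true = false
[1.4.2] exactly-one(false, false) = false
[1.4] false OR false = false
[1] false OR false OR true OR false = true
[root] NOT true = false
Overall: false → disabled

Disabled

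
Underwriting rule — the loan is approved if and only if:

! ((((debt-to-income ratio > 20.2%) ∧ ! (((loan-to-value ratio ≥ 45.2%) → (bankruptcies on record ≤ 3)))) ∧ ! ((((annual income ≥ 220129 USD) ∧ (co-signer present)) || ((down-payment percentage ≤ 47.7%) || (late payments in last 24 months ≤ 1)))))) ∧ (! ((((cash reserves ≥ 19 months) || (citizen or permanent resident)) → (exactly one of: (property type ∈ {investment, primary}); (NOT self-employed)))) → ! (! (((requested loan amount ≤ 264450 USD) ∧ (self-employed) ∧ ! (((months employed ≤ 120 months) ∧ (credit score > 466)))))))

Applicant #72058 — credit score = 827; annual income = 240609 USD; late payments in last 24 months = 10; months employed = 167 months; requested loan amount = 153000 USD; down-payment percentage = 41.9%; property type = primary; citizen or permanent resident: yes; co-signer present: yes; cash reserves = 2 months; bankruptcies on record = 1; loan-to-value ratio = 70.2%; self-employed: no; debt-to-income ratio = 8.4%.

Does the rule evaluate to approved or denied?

Atomic conditions:
  debt-to-income ratio > 20.2%: 8.4 > 20.2 is false
  loan-to-value ratio ≥ 45.2%: 70.2 ≥ 45.2 is true
  bankruptcies on record ≤ 3: 1 ≤ 3 is true
  annual income ≥ 220129 USD: 240609 ≥ 220129 is true
  co-signer present: yes → true
  down-payment percentage ≤ 47.7%: 41.9 ≤ 47.7 is true
  late payments in last 24 months ≤ 1: 10 ≤ 1 is false
  cash reserves ≥ 19 months: 2 ≥ 19 is false
  citizen or permanent resident: yes → true
  property type ∈ {investment, primary}: primary is in the set → true
  NOT self-employed: no → true
  requested loan amount ≤ 264450 USD: 153000 ≤ 264450 is true
  self-employed: no → false
  months employed ≤ 120 months: 167 ≤ 120 is false
  credit score > 466: 827 > 466 is true
Combine:
[1.1.1.2.1] true → true = true
[1.1.1.2] NOT true = false
[1.1.1] false AND false = false
[1.1.2.1.1] true AND true = true
[1.1.2.1.2] true OR false = true
[1.1.2.1] true OR true = true
[1.1.2] NOT true = false
[1.1] false AND false = false
[1] NOT false = true
[2.1.1.1] false OR true = true
[2.1.1.2] exactly-one(true, true) = false
[2.1.1] true → false = false
[2.1] NOT false = true
[2.2.1.1.3.1] false AND true = false
[2.2.1.1.3] NOT false = true
[2.2.1.1] true AND false AND true = false
[2.2.1] NOT false = true
[2.2] NOT true = false
[2] true → false = false
[root] true AND false = false
Overall: false → denied

Denied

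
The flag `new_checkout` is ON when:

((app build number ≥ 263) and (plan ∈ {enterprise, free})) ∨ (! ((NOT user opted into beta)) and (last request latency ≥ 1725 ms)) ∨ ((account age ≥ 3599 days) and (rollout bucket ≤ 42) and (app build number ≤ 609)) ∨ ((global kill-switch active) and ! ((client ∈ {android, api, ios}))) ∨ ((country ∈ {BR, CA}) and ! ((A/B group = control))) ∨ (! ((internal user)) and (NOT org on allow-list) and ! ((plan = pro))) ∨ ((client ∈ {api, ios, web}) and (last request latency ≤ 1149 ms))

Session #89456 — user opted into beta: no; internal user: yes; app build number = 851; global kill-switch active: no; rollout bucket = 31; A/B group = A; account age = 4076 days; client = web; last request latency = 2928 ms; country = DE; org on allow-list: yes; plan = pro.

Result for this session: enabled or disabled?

Disabled

Atomic conditions:
  app build number ≥ 263: 851 ≥ 263 is true
  plan ∈ {enterprise, free}: pro is not in the set → false
  NOT user opted into beta: no → true
  last request latency ≥ 1725 ms: 2928 ≥ 1725 is true
  account age ≥ 3599 days: 4076 ≥ 3599 is true
  rollout bucket ≤ 42: 31 ≤ 42 is true
  app build number ≤ 609: 851 ≤ 609 is false
  global kill-switch active: no → false
  client ∈ {android, api, ios}: web is not in the set → false
  country ∈ {BR, CA}: DE is not in the set → false
  A/B group = control: A == control is false
  internal user: yes → true
  NOT org on allow-list: yes → false
  plan = pro: pro == pro is true
  client ∈ {api, ios, web}: web is in the set → true
  last request latency ≤ 1149 ms: 2928 ≤ 1149 is false
Combine:
[1] true AND false = false
[2.1] NOT true = false
[2] false AND true = false
[3] true AND true AND false = false
[4.2] NOT false = true
[4] false AND true = false
[5.2] NOT false = true
[5] false AND true = false
[6.1] NOT true = false
[6.3] NOT true = false
[6] false AND false AND false = false
[7] true AND false = false
[root] false OR false OR false OR false OR false OR false OR false = false
Overall: false → disabled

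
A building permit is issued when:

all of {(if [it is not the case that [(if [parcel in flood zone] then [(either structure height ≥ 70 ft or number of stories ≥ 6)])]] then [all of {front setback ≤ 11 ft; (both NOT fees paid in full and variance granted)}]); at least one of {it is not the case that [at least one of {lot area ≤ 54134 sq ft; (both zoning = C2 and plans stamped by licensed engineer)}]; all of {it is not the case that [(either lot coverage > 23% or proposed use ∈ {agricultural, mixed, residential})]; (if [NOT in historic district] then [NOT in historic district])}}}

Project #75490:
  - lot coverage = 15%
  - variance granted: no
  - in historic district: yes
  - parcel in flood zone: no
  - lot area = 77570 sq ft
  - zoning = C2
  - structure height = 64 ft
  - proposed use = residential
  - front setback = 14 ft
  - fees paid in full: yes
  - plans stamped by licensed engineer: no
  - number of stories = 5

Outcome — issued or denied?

Atomic conditions:
  parcel in flood zone: no → false
  structure height ≥ 70 ft: 64 ≥ 70 is false
  number of stories ≥ 6: 5 ≥ 6 is false
  front setback ≤ 11 ft: 14 ≤ 11 is false
  NOT fees paid in full: yes → false
  variance granted: no → false
  lot area ≤ 54134 sq ft: 77570 ≤ 54134 is false
  zoning = C2: C2 == C2 is true
  plans stamped by licensed engineer: no → false
  lot coverage > 23%: 15 > 23 is false
  proposed use ∈ {agricultural, mixed, residential}: residential is in the set → true
  NOT in historic district: yes → false
Combine:
[1.1.1.2] false OR false = false
[1.1.1] false → false (antecedent false ⇒ implication holds) = true
[1.1] NOT true = false
[1.2.2] false AND false = false
[1.2] false AND false = false
[1] false → false (antecedent false ⇒ implication holds) = true
[2.1.1.2] true AND false = false
[2.1.1] false OR false = false
[2.1] NOT false = true
[2.2.1.1] false OR true = true
[2.2.1] NOT true = false
[2.2.2] false → false (antecedent false ⇒ implication holds) = true
[2.2] false AND true = false
[2] true OR false = true
[root] true AND true = true
Overall: true → issued

Issued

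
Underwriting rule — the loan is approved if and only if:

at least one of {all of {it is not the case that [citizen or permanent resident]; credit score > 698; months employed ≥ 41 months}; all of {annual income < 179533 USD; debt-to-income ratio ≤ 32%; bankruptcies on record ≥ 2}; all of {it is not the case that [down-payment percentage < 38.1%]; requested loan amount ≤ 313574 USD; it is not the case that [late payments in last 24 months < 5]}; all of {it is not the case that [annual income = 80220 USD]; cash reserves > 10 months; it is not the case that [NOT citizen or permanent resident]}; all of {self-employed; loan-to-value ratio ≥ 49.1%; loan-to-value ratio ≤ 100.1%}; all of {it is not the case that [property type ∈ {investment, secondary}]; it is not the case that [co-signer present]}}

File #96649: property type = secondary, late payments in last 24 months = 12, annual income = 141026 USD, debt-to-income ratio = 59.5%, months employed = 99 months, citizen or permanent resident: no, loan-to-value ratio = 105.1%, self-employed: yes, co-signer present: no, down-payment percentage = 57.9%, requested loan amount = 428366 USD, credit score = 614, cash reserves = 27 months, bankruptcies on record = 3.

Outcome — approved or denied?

Denied

Atomic conditions:
  citizen or permanent resident: no → false
  credit score > 698: 614 > 698 is false
  months employed ≥ 41 months: 99 ≥ 41 is true
  annual income < 179533 USD: 141026 < 179533 is true
  debt-to-income ratio ≤ 32%: 59.5 ≤ 32 is false
  bankruptcies on record ≥ 2: 3 ≥ 2 is true
  down-payment percentage < 38.1%: 57.9 < 38.1 is false
  requested loan amount ≤ 313574 USD: 428366 ≤ 313574 is false
  late payments in last 24 months < 5: 12 < 5 is false
  annual income = 80220 USD: 141026 == 80220 is false
  cash reserves > 10 months: 27 > 10 is true
  NOT citizen or permanent resident: no → true
  self-employed: yes → true
  loan-to-value ratio ≥ 49.1%: 105.1 ≥ 49.1 is true
  loan-to-value ratio ≤ 100.1%: 105.1 ≤ 100.1 is false
  property type ∈ {investment, secondary}: secondary is in the set → true
  co-signer present: no → false
Combine:
[1.1] NOT false = true
[1] true AND false AND true = false
[2] true AND false AND true = false
[3.1] NOT false = true
[3.3] NOT false = true
[3] true AND false AND true = false
[4.1] NOT false = true
[4.3] NOT true = false
[4] true AND true AND false = false
[5] true AND true AND false = false
[6.1] NOT true = false
[6.2] NOT false = true
[6] false AND true = false
[root] false OR false OR false OR false OR false OR false = false
Overall: false → denied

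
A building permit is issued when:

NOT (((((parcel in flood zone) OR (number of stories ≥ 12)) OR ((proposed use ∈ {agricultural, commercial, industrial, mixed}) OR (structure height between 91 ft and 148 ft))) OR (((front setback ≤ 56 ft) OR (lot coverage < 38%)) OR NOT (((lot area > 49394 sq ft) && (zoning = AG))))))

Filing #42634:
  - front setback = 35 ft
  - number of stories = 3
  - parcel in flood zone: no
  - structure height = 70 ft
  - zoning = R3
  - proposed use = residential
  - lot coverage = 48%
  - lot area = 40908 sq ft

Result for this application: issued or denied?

Denied

Atomic conditions:
  parcel in flood zone: no → false
  number of stories ≥ 12: 3 ≥ 12 is false
  proposed use ∈ {agricultural, commercial, industrial, mixed}: residential is not in the set → false
  structure height between 91 ft and 148 ft: 70 in [91, 148] is false
  front setback ≤ 56 ft: 35 ≤ 56 is true
  lot coverage < 38%: 48 < 38 is false
  lot area > 49394 sq ft: 40908 > 49394 is false
  zoning = AG: R3 == AG is false
Combine:
[1.1.1] false OR false = false
[1.1.2] false OR false = false
[1.1] false OR false = false
[1.2.1] true OR false = true
[1.2.2.1] false AND false = false
[1.2.2] NOT false = true
[1.2] true OR true = true
[1] false OR true = true
[root] NOT true = false
Overall: false → denied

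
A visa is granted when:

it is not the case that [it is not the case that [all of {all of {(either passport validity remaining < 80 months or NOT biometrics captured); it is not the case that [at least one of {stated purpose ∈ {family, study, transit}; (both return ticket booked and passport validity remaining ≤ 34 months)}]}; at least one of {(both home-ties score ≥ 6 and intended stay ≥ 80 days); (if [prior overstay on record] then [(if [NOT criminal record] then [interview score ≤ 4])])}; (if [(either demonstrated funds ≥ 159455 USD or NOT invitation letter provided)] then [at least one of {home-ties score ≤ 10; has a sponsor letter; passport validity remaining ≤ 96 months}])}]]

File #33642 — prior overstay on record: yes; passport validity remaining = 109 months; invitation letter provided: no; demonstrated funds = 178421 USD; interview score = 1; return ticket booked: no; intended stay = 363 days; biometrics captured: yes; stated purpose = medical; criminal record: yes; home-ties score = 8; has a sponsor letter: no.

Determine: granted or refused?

Atomic conditions:
  passport validity remaining < 80 months: 109 < 80 is false
  NOT biometrics captured: yes → false
  stated purpose ∈ {family, study, transit}: medical is not in the set → false
  return ticket booked: no → false
  passport validity remaining ≤ 34 months: 109 ≤ 34 is false
  home-ties score ≥ 6: 8 ≥ 6 is true
  intended stay ≥ 80 days: 363 ≥ 80 is true
  prior overstay on record: yes → true
  NOT criminal record: yes → false
  interview score ≤ 4: 1 ≤ 4 is true
  demonstrated funds ≥ 159455 USD: 178421 ≥ 159455 is true
  NOT invitation letter provided: no → true
  home-ties score ≤ 10: 8 ≤ 10 is true
  has a sponsor letter: no → false
  passport validity remaining ≤ 96 months: 109 ≤ 96 is false
Combine:
[1.1.1.1] false OR false = false
[1.1.1.2.1.2] false AND false = false
[1.1.1.2.1] false OR false = false
[1.1.1.2] NOT false = true
[1.1.1] false AND true = false
[1.1.2.1] true AND true = true
[1.1.2.2.2] false → true (antecedent false ⇒ implication holds) = true
[1.1.2.2] true → true = true
[1.1.2] true OR true = true
[1.1.3.1] true OR true = true
[1.1.3.2] true OR false OR false = true
[1.1.3] true → true = true
[1.1] false AND true AND true = false
[1] NOT false = true
[root] NOT true = false
Overall: false → refused

Refused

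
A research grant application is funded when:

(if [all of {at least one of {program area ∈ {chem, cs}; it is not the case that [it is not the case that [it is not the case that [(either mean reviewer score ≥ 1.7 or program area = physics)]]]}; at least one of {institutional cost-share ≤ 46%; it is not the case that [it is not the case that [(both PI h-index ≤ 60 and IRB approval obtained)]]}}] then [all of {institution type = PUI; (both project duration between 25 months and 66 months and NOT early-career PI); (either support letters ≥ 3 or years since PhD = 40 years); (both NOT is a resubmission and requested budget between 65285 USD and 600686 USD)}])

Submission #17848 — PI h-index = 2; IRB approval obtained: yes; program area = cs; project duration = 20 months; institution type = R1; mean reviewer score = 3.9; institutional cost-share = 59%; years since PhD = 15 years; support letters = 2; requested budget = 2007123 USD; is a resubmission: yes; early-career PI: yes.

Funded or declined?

Declined

Atomic conditions:
  program area ∈ {chem, cs}: cs is in the set → true
  mean reviewer score ≥ 1.7: 3.9 ≥ 1.7 is true
  program area = physics: cs == physics is false
  institutional cost-share ≤ 46%: 59 ≤ 46 is false
  PI h-index ≤ 60: 2 ≤ 60 is true
  IRB approval obtained: yes → true
  institution type = PUI: R1 == PUI is false
  project duration between 25 months and 66 months: 20 in [25, 66] is false
  NOT early-career PI: yes → false
  support letters ≥ 3: 2 ≥ 3 is false
  years since PhD = 40 years: 15 == 40 is false
  NOT is a resubmission: yes → false
  requested budget between 65285 USD and 600686 USD: 2007123 in [65285, 600686] is false
Combine:
[1.1.2.1.1.1] true OR false = true
[1.1.2.1.1] NOT true = false
[1.1.2.1] NOT false = true
[1.1.2] NOT true = false
[1.1] true OR false = true
[1.2.2.1.1] true AND true = true
[1.2.2.1] NOT true = false
[1.2.2] NOT false = true
[1.2] false OR true = true
[1] true AND true = true
[2.2] false AND false = false
[2.3] false OR false = false
[2.4] false AND false = false
[2] false AND false AND false AND false = false
[root] true → false = false
Overall: false → declined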